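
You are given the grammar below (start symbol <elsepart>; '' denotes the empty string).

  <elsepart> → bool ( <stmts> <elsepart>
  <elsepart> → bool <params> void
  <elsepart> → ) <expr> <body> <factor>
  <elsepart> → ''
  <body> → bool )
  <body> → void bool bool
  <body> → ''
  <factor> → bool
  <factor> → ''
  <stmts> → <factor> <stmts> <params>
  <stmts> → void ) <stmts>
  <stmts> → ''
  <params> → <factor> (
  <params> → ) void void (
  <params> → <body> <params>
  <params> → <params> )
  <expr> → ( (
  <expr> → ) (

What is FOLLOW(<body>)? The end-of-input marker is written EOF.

In <elsepart> → ) <expr> <body> <factor>: add FIRST(<factor>)\{''} = { bool }.
  Since <factor> is nullable, also add FOLLOW(<elsepart>) = { EOF }.
In <params> → <body> <params>: add FIRST(<params>) = { (, ), bool, void }.
Union: FOLLOW(<body>) = { EOF, (, ), bool, void }.

{ EOF, (, ), bool, void }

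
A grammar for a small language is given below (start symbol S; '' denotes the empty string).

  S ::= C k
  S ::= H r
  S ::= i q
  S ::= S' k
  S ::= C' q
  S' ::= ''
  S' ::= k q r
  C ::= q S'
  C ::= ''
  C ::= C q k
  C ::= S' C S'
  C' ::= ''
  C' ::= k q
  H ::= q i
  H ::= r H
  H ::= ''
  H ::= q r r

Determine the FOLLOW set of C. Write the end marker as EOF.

{ k, q }

In S ::= C k: add FIRST(k) = { k }.
In C ::= C q k: add FIRST(q k) = { q }.
In C ::= S' C S': add FIRST(S')\{''} = { k }.
  Since S' is nullable, also add FOLLOW(C) = { k, q }.
Union: FOLLOW(C) = { k, q }.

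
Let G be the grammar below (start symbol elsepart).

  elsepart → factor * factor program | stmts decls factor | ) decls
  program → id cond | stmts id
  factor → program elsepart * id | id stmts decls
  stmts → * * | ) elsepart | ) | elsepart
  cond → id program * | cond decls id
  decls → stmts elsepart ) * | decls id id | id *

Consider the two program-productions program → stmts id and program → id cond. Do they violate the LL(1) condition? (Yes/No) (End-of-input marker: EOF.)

FIRST(stmts id) = { ), *, id } and FIRST(id cond) = { id }.
Both contain id, so the two alternatives are not disjoint — LL(1) conflict.

Yes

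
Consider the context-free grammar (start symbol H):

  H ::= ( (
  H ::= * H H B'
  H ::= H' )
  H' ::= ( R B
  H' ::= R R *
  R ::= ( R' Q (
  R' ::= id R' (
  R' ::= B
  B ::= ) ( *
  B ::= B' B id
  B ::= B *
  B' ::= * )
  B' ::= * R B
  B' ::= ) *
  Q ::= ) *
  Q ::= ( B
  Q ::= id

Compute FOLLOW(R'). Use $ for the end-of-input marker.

{ (, ), id }

In R ::= ( R' Q (: add FIRST(Q () = { (, ), id }.
In R' ::= id R' (: add FIRST(() = { ( }.
Union: FOLLOW(R') = { (, ), id }.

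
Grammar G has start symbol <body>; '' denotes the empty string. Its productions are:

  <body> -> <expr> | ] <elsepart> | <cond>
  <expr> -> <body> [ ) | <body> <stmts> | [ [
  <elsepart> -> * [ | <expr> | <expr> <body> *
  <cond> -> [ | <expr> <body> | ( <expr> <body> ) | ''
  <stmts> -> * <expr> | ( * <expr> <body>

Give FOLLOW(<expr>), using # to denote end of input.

{ #, (, ), *, [, ] }

In <body> -> <expr>: <expr> is at the end, add FOLLOW(<body>) = { #, (, ), *, [, ] }.
In <elsepart> -> <expr>: <expr> is at the end, add FOLLOW(<elsepart>) = { #, (, ), *, [, ] }.
In <elsepart> -> <expr> <body> *: add FIRST(<body> *) = { (, *, [, ] }.
In <cond> -> <expr> <body>: add FIRST(<body>)\{''} = { (, *, [, ] }.
  Since <body> is nullable, also add FOLLOW(<cond>) = { #, (, ), *, [, ] }.
In <cond> -> ( <expr> <body> ): add FIRST(<body> )) = { (, ), *, [, ] }.
In <stmts> -> * <expr>: <expr> is at the end, add FOLLOW(<stmts>) = { #, (, ), *, [, ] }.
In <stmts> -> ( * <expr> <body>: add FIRST(<body>)\{''} = { (, *, [, ] }.
  Since <body> is nullable, also add FOLLOW(<stmts>) = { #, (, ), *, [, ] }.
Union: FOLLOW(<expr>) = { #, (, ), *, [, ] }.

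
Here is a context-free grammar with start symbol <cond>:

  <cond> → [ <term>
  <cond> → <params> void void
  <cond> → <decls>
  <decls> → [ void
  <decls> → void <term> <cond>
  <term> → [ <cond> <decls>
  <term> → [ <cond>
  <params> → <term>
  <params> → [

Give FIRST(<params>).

From <params> → <term>: add FIRST(<term>) = { [ }.
<params> → [ contributes {[}.
Union: FIRST(<params>) = { [ }.

{ [ }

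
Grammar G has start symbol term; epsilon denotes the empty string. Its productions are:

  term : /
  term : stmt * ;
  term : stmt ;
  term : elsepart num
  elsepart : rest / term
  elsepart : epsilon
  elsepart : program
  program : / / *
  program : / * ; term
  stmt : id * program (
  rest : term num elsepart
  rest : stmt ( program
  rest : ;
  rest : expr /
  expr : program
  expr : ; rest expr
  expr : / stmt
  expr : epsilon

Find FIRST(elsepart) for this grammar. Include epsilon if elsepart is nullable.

{ /, ;, id, num, epsilon }

From elsepart : rest / term: add FIRST(rest) = { /, ;, id, num }.
elsepart : epsilon contributes epsilon.
From elsepart : program: add FIRST(program) = { / }.
Union: FIRST(elsepart) = { /, ;, id, num, epsilon }.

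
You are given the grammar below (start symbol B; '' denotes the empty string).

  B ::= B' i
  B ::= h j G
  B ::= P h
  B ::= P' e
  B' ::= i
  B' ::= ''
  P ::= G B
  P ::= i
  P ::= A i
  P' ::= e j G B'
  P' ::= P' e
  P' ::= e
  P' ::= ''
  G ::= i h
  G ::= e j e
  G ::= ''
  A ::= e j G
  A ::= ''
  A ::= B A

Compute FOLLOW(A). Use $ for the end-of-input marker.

{ i }

In P ::= A i: add FIRST(i) = { i }.
In A ::= B A: A is at the end, add FOLLOW(A) = { i }.
Union: FOLLOW(A) = { i }.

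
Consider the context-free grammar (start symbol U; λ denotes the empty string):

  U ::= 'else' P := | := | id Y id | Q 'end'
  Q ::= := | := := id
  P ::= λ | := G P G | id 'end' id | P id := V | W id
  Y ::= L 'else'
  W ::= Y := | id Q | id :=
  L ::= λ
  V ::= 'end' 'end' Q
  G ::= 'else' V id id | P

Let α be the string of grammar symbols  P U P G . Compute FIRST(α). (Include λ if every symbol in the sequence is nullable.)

{ 'else', :=, id }

Add FIRST(P)\{λ} = { 'else', :=, id }; P is nullable, continue.
Add FIRST(U) = { 'else', :=, id }; U is not nullable, stop.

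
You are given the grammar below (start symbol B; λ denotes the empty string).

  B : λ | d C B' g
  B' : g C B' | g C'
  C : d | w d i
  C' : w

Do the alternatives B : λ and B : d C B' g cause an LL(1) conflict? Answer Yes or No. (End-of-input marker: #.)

No

FIRST(λ) = { λ } and FIRST(d C B' g) = { d }.
The first is nullable but FOLLOW(B) = { # } is disjoint from FIRST of the second.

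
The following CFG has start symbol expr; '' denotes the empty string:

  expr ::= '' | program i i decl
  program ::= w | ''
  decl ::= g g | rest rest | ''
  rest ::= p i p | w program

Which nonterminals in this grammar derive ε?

Directly nullable (have an ''-production): expr, program, decl.
No other nonterminal has a production whose RHS symbols are all nullable.

{ decl, expr, program }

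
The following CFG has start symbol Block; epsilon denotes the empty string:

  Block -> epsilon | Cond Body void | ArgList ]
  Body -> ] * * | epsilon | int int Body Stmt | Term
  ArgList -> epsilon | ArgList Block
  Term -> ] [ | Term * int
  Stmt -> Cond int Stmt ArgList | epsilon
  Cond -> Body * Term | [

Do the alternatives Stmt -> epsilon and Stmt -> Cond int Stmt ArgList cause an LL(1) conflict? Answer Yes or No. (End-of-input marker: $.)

Yes

FIRST(epsilon) = { epsilon } and FIRST(Cond int Stmt ArgList) = { *, [, ], int }.
The first alternative is nullable and FOLLOW(Stmt) = { *, [, ], int, void } shares * with FIRST of the second — conflict.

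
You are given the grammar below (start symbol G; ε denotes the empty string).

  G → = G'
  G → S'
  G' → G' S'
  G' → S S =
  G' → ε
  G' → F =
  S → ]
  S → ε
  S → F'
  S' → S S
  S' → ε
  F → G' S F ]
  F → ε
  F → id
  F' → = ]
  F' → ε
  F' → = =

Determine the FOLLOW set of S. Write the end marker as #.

{ #, =, ], id }

In G' → S S =: add FIRST(S =) = { =, ] }.
In G' → S S =: add FIRST(=) = { = }.
In S' → S S: add FIRST(S)\{ε} = { =, ] }.
  Since S is nullable, also add FOLLOW(S') = { #, =, ], id }.
In S' → S S: S is at the end, add FOLLOW(S') = { #, =, ], id }.
In F → G' S F ]: add FIRST(F ]) = { =, ], id }.
Union: FOLLOW(S) = { #, =, ], id }.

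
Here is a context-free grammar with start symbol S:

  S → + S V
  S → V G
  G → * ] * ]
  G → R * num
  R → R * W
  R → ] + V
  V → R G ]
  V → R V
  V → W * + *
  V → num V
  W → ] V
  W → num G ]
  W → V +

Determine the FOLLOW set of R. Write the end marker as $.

{ *, ], num }

In G → R * num: add FIRST(* num) = { * }.
In R → R * W: add FIRST(* W) = { * }.
In V → R G ]: add FIRST(G ]) = { *, ] }.
In V → R V: add FIRST(V) = { ], num }.
Union: FOLLOW(R) = { *, ], num }.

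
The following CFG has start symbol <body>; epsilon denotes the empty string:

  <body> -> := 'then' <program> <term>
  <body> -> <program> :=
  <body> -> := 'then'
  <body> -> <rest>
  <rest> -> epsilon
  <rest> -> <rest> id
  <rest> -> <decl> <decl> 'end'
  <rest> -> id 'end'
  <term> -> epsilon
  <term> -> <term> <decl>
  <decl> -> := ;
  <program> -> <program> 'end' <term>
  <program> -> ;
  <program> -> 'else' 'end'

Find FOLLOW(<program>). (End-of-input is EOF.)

{ EOF, 'end', := }

In <body> -> := 'then' <program> <term>: add FIRST(<term>)\{epsilon} = { := }.
  Since <term> is nullable, also add FOLLOW(<body>) = { EOF }.
In <body> -> <program> :=: add FIRST(:=) = { := }.
In <program> -> <program> 'end' <term>: add FIRST('end' <term>) = { 'end' }.
Union: FOLLOW(<program>) = { EOF, 'end', := }.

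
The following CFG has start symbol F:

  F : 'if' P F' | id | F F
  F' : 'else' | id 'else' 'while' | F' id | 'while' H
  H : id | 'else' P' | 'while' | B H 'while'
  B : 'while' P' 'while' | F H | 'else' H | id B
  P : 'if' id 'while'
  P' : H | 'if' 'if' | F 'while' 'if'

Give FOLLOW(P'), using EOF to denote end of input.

In H : 'else' P': P' is at the end, add FOLLOW(H) = { EOF, 'else', 'if', 'while', id }.
In B : 'while' P' 'while': add FIRST('while') = { 'while' }.
Union: FOLLOW(P') = { EOF, 'else', 'if', 'while', id }.

{ EOF, 'else', 'if', 'while', id }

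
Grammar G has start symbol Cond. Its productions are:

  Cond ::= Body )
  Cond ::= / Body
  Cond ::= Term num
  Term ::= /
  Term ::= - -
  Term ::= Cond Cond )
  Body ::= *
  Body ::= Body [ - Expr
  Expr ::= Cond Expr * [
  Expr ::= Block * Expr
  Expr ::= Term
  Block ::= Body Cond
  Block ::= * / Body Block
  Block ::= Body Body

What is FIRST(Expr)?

{ *, -, / }

From Expr ::= Cond Expr * [: add FIRST(Cond) = { *, -, / }.
From Expr ::= Block * Expr: add FIRST(Block) = { * }.
From Expr ::= Term: add FIRST(Term) = { *, -, / }.
Union: FIRST(Expr) = { *, -, / }.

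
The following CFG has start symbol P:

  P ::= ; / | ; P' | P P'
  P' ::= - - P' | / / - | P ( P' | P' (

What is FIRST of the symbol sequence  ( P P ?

{ ( }

( is a terminal; add {(} and stop.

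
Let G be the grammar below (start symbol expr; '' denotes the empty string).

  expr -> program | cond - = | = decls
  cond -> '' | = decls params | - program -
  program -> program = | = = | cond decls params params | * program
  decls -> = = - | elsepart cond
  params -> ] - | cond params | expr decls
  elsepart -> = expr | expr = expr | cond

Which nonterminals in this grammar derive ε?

{ cond, decls, elsepart }

Directly nullable (have an ''-production): cond.
decls -> elsepart cond with every symbol nullable, so decls is nullable.
elsepart -> cond with every symbol nullable, so elsepart is nullable.
No other nonterminal has a production whose RHS symbols are all nullable.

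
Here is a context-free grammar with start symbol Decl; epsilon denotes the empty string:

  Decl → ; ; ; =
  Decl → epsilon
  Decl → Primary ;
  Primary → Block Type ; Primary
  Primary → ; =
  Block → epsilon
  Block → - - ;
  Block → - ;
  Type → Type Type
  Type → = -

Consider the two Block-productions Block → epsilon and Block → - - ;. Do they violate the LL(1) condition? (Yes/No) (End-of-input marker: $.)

FIRST(epsilon) = { epsilon } and FIRST(- - ;) = { - }.
The first is nullable but FOLLOW(Block) = { = } is disjoint from FIRST of the second.

No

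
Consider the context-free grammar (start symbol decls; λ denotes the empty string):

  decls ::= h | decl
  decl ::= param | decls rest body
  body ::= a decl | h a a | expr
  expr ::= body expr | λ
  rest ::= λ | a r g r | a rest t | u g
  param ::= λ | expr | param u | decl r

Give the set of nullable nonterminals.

{ body, decl, decls, expr, param, rest }

Directly nullable (have an λ-production): expr, rest, param.
decls ::= decl with every symbol nullable, so decls is nullable.
decl ::= param with every symbol nullable, so decl is nullable.
body ::= expr with every symbol nullable, so body is nullable.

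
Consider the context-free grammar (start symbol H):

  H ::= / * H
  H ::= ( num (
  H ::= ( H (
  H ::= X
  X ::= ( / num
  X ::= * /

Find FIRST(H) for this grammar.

{ (, *, / }

H ::= / * H contributes {/}.
H ::= ( num ( contributes {(}.
H ::= ( H ( contributes {(}.
From H ::= X: add FIRST(X) = { (, * }.
Union: FIRST(H) = { (, *, / }.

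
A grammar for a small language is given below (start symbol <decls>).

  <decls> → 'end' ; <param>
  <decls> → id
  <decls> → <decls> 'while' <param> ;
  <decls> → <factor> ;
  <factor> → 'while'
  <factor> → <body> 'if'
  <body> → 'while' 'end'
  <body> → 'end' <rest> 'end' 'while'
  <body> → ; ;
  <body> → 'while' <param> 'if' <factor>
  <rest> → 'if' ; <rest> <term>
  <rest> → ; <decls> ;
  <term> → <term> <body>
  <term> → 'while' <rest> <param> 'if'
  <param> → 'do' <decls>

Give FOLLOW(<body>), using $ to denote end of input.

{ 'do', 'end', 'if', 'while', ; }

In <factor> → <body> 'if': add FIRST('if') = { 'if' }.
In <term> → <term> <body>: <body> is at the end, add FOLLOW(<term>) = { 'do', 'end', 'while', ; }.
Union: FOLLOW(<body>) = { 'do', 'end', 'if', 'while', ; }.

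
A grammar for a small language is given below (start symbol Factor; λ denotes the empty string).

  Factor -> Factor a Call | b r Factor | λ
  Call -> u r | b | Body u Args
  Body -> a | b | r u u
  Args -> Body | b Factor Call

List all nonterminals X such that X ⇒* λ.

Directly nullable (have an λ-production): Factor.
No other nonterminal has a production whose RHS symbols are all nullable.

{ Factor }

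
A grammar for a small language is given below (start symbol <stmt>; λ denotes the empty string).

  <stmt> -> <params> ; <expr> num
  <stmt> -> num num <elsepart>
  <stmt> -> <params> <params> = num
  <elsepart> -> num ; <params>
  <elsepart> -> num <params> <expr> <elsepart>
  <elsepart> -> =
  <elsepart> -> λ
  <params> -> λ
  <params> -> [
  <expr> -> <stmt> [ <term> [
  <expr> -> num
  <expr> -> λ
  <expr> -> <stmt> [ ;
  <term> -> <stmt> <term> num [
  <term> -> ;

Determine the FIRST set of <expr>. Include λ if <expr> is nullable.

From <expr> -> <stmt> [ <term> [: add FIRST(<stmt>) = { ;, =, [, num }.
<expr> -> num contributes {num}.
<expr> -> λ contributes λ.
From <expr> -> <stmt> [ ;: add FIRST(<stmt>) = { ;, =, [, num }.
Union: FIRST(<expr>) = { ;, =, [, num, λ }.

{ ;, =, [, num, λ }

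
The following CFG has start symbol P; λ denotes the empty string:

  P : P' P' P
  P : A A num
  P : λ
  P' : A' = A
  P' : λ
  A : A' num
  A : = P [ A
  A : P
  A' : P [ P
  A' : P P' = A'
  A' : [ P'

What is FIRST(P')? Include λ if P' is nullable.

{ =, [, num, λ }

From P' : A' = A: add FIRST(A') = { =, [, num }.
P' : λ contributes λ.
Union: FIRST(P') = { =, [, num, λ }.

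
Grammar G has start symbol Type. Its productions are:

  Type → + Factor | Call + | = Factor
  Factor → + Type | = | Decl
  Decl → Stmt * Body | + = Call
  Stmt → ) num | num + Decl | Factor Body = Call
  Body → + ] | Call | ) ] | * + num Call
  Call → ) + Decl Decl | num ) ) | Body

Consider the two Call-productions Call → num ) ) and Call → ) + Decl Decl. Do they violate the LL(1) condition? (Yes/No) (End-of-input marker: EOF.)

No

FIRST(num ) )) = { num } and FIRST() + Decl Decl) = { ) }.
The FIRST sets are disjoint and neither alternative is nullable — no conflict.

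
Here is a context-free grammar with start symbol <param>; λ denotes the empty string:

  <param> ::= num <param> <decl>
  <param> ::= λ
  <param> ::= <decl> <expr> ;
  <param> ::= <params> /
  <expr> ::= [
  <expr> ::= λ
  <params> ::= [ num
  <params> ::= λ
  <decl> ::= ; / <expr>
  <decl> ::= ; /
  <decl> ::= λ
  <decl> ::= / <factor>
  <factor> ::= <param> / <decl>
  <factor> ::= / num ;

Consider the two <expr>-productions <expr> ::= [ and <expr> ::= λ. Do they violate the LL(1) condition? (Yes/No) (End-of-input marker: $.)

FIRST([) = { [ } and FIRST(λ) = { λ }.
The second alternative is nullable and FOLLOW(<expr>) = { $, /, ;, [ } shares [ with FIRST of the first — conflict.

Yes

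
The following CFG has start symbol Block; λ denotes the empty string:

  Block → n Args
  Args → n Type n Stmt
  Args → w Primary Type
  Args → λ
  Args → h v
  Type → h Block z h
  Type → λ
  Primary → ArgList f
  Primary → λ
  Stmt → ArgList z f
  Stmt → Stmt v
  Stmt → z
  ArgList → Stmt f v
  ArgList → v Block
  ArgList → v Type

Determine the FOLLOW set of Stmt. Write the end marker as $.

{ $, f, v, z }

In Args → n Type n Stmt: Stmt is at the end, add FOLLOW(Args) = { $, f, z }.
In Stmt → Stmt v: add FIRST(v) = { v }.
In ArgList → Stmt f v: add FIRST(f v) = { f }.
Union: FOLLOW(Stmt) = { $, f, v, z }.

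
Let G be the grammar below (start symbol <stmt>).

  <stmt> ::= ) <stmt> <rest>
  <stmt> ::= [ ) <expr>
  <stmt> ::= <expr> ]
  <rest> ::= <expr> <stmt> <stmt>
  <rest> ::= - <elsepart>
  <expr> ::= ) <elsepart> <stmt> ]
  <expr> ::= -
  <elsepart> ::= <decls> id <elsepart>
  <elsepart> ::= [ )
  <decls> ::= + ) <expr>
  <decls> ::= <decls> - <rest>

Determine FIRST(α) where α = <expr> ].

{ ), - }

Add FIRST(<expr>) = { ), - }; <expr> is not nullable, stop.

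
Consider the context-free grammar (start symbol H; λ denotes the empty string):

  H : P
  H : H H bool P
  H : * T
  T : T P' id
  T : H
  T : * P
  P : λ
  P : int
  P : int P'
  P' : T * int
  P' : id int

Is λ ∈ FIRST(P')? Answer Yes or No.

No

Nullable nonterminals: H, P, T.
No production of P' has an RHS whose symbols are all nullable, so P' is not nullable.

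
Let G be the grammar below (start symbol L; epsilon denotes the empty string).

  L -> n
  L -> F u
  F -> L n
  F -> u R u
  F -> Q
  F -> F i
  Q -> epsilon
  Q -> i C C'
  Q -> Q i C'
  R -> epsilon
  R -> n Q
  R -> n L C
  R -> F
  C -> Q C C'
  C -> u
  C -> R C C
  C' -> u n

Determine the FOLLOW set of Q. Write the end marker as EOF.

In F -> Q: Q is at the end, add FOLLOW(F) = { i, n, u }.
In Q -> Q i C': add FIRST(i C') = { i }.
In R -> n Q: Q is at the end, add FOLLOW(R) = { i, n, u }.
In C -> Q C C': add FIRST(C C') = { i, n, u }.
Union: FOLLOW(Q) = { i, n, u }.

{ i, n, u }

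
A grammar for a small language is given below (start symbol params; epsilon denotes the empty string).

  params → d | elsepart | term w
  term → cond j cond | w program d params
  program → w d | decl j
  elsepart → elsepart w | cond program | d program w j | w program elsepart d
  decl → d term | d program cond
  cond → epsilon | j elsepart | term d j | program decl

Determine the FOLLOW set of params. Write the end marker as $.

params is the start symbol, so $ ∈ FOLLOW(params).
In term → w program d params: params is at the end, add FOLLOW(term) = { d, j, w }.
Union: FOLLOW(params) = { $, d, j, w }.

{ $, d, j, w }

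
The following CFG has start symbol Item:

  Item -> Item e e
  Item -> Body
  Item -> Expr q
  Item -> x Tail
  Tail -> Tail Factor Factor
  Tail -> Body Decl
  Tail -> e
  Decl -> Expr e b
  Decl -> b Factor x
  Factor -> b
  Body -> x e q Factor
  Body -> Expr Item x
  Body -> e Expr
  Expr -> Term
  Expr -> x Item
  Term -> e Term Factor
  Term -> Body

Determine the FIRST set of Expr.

From Expr -> Term: add FIRST(Term) = { e, x }.
Expr -> x Item contributes {x}.
Union: FIRST(Expr) = { e, x }.

{ e, x }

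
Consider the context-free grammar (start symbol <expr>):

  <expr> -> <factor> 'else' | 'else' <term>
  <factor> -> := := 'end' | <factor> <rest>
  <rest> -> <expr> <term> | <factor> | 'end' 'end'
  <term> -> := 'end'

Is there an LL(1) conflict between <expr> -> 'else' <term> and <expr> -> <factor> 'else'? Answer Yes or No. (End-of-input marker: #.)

FIRST('else' <term>) = { 'else' } and FIRST(<factor> 'else') = { := }.
The FIRST sets are disjoint and neither alternative is nullable — no conflict.

No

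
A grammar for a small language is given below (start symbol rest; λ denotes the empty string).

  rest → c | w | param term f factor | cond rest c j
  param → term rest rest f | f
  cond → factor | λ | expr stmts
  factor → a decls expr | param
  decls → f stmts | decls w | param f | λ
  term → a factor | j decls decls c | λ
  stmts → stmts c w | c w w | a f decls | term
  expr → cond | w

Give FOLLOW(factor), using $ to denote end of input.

{ $, a, c, f, j, w }

In rest → param term f factor: factor is at the end, add FOLLOW(rest) = { $, a, c, f, j, w }.
In cond → factor: factor is at the end, add FOLLOW(cond) = { $, a, c, f, j, w }.
In term → a factor: factor is at the end, add FOLLOW(term) = { $, a, c, f, j, w }.
Union: FOLLOW(factor) = { $, a, c, f, j, w }.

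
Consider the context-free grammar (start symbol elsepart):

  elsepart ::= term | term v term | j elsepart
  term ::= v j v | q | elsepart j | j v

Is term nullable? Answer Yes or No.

No

No nonterminal in this grammar is nullable.
No production of term has an RHS whose symbols are all nullable, so term is not nullable.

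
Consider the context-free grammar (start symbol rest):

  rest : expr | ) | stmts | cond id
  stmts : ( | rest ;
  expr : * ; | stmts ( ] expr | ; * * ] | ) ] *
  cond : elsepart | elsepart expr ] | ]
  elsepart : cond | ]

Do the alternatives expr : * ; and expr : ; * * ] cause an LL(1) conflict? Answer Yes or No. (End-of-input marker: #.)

FIRST(* ;) = { * } and FIRST(; * * ]) = { ; }.
The FIRST sets are disjoint and neither alternative is nullable — no conflict.

No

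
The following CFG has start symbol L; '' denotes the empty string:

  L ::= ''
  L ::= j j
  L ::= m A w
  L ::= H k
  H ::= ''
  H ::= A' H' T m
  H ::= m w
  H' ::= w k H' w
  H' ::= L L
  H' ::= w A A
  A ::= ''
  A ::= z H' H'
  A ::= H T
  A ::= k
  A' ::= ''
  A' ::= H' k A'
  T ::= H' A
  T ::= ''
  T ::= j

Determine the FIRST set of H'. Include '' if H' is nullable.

H' ::= w k H' w contributes {w}.
From H' ::= L L: L, L nullable, take FIRST(L) ∪ FIRST(L) = { j, k, m, w, z }; also '' since the whole RHS is nullable.
H' ::= w A A contributes {w}.
Union: FIRST(H') = { j, k, m, w, z, '' }.

{ j, k, m, w, z, '' }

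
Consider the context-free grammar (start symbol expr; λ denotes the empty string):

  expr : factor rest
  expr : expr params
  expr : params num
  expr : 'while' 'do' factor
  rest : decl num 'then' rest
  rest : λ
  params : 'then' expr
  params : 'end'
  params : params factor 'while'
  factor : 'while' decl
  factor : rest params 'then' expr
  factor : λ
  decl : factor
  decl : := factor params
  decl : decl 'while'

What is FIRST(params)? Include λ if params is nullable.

{ 'end', 'then' }

params : 'then' expr contributes {'then'}.
params : 'end' contributes {'end'}.
From params : params factor 'while': add FIRST(params) = { 'end', 'then' }.
Union: FIRST(params) = { 'end', 'then' }.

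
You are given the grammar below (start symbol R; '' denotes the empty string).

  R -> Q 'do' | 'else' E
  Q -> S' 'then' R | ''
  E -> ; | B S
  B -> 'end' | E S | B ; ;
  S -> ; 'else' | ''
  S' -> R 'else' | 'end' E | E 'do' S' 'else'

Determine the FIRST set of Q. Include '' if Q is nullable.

From Q -> S' 'then' R: add FIRST(S') = { 'do', 'else', 'end', ; }.
Q -> '' contributes ''.
Union: FIRST(Q) = { 'do', 'else', 'end', ;, '' }.

{ 'do', 'else', 'end', ;, '' }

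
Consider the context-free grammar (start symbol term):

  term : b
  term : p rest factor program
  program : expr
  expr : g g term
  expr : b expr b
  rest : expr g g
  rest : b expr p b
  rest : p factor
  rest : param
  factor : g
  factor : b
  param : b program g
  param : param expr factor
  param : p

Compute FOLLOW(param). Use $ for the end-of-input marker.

In rest : param: param is at the end, add FOLLOW(rest) = { b, g }.
In param : param expr factor: add FIRST(expr factor) = { b, g }.
Union: FOLLOW(param) = { b, g }.

{ b, g }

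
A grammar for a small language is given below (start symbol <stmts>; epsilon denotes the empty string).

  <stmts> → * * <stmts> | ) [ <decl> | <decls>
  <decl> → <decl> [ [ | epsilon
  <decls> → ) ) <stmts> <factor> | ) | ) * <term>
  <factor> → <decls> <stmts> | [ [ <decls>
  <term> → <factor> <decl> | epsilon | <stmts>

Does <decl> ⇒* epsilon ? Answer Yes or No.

Yes

<decl> has an epsilon-production, so <decl> ⇒ epsilon.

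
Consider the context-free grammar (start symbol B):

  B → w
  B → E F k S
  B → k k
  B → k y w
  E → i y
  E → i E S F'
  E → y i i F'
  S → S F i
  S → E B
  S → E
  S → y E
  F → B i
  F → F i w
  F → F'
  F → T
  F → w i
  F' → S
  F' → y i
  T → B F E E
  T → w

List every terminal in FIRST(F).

{ i, k, w, y }

From F → B i: add FIRST(B) = { i, k, w, y }.
From F → F i w: add FIRST(F) = { i, k, w, y }.
From F → F': add FIRST(F') = { i, y }.
From F → T: add FIRST(T) = { i, k, w, y }.
F → w i contributes {w}.
Union: FIRST(F) = { i, k, w, y }.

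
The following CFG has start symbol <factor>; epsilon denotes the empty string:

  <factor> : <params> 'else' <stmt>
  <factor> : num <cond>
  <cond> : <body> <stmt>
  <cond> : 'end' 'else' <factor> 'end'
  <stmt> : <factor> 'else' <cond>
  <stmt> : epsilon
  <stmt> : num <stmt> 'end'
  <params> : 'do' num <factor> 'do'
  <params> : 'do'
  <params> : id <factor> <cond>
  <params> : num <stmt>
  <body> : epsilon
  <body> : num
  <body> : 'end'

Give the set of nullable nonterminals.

{ <body>, <cond>, <stmt> }

Directly nullable (have an epsilon-production): <stmt>, <body>.
<cond> : <body> <stmt> with every symbol nullable, so <cond> is nullable.
No other nonterminal has a production whose RHS symbols are all nullable.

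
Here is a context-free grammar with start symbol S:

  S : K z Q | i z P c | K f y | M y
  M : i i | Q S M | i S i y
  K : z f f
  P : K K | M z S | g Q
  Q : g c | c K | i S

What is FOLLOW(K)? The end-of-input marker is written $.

In S : K z Q: add FIRST(z Q) = { z }.
In S : K f y: add FIRST(f y) = { f }.
In P : K K: add FIRST(K) = { z }.
In P : K K: K is at the end, add FOLLOW(P) = { c }.
In Q : c K: K is at the end, add FOLLOW(Q) = { $, c, g, i, z }.
Union: FOLLOW(K) = { $, c, f, g, i, z }.

{ $, c, f, g, i, z }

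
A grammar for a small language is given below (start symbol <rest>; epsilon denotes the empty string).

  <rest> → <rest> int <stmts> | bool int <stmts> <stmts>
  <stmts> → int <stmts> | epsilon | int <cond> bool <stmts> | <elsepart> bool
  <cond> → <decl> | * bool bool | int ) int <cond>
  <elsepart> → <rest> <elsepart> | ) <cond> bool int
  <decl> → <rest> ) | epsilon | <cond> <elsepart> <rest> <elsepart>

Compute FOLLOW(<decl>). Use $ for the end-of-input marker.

In <cond> → <decl>: <decl> is at the end, add FOLLOW(<cond>) = { ), bool }.
Union: FOLLOW(<decl>) = { ), bool }.

{ ), bool }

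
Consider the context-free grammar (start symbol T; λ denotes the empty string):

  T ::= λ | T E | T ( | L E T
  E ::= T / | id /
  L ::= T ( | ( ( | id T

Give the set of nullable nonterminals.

{ T }

Directly nullable (have an λ-production): T.
No other nonterminal has a production whose RHS symbols are all nullable.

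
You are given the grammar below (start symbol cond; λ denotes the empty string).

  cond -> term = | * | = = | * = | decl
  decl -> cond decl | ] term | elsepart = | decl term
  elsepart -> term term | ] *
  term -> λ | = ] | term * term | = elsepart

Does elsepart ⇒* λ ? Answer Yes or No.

Yes

elsepart -> term term and each of term, term is nullable, so elsepart ⇒* λ.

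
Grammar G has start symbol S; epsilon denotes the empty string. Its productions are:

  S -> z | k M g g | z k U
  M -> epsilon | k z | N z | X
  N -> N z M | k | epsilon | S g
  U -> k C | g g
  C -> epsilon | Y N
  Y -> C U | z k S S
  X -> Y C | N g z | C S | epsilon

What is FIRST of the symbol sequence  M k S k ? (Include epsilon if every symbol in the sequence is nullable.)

Add FIRST(M)\{epsilon} = { g, k, z }; M is nullable, continue.
k is a terminal; add {k} and stop.

{ g, k, z }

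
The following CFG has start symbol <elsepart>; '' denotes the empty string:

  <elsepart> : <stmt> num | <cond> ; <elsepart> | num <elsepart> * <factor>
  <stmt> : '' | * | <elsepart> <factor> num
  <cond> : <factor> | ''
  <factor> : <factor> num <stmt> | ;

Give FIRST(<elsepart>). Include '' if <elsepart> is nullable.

From <elsepart> : <stmt> num: <stmt> nullable, take FIRST(<stmt>) ∪ {num} = { *, ;, num }.
From <elsepart> : <cond> ; <elsepart>: <cond> nullable, take FIRST(<cond>) ∪ {;} = { ; }.
<elsepart> : num <elsepart> * <factor> contributes {num}.
Union: FIRST(<elsepart>) = { *, ;, num }.

{ *, ;, num }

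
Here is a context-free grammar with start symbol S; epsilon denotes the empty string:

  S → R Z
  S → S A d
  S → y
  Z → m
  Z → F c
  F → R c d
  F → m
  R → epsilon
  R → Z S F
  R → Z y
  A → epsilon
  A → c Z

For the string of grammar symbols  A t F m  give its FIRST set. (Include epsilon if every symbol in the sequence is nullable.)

{ c, t }

Add FIRST(A)\{epsilon} = { c }; A is nullable, continue.
t is a terminal; add {t} and stop.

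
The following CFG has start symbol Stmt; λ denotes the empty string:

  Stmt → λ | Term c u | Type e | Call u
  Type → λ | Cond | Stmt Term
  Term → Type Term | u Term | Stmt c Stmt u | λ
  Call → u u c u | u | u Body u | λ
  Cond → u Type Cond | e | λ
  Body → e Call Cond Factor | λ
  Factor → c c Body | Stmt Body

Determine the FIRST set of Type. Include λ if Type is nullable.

{ c, e, u, λ }

Type → λ contributes λ.
From Type → Cond: add FIRST(Cond) = { e, u, λ } (including λ since Cond is nullable).
From Type → Stmt Term: Stmt, Term nullable, take FIRST(Stmt) ∪ FIRST(Term) = { c, e, u }; also λ since the whole RHS is nullable.
Union: FIRST(Type) = { c, e, u, λ }.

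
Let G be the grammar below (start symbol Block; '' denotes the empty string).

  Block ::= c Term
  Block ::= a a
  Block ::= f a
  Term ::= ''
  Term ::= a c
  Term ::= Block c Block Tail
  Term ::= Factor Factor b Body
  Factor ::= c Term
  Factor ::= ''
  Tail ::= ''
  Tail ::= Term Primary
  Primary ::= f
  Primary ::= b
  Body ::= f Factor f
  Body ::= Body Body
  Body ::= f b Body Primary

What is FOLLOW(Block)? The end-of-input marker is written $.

Block is the start symbol, so $ ∈ FOLLOW(Block).
In Term ::= Block c Block Tail: add FIRST(c Block Tail) = { c }.
In Term ::= Block c Block Tail: add FIRST(Tail)\{''} = { a, b, c, f }.
  Since Tail is nullable, also add FOLLOW(Term) = { $, a, b, c, f }.
Union: FOLLOW(Block) = { $, a, b, c, f }.

{ $, a, b, c, f }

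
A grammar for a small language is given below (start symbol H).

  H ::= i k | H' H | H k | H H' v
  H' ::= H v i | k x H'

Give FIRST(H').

From H' ::= H v i: add FIRST(H) = { i, k }.
H' ::= k x H' contributes {k}.
Union: FIRST(H') = { i, k }.

{ i, k }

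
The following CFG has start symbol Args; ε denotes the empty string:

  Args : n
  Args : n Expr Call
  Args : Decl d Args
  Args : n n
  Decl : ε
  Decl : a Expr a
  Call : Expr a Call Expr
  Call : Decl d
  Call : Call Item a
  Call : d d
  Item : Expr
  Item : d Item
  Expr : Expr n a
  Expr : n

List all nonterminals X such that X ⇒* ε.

{ Decl }

Directly nullable (have an ε-production): Decl.
No other nonterminal has a production whose RHS symbols are all nullable.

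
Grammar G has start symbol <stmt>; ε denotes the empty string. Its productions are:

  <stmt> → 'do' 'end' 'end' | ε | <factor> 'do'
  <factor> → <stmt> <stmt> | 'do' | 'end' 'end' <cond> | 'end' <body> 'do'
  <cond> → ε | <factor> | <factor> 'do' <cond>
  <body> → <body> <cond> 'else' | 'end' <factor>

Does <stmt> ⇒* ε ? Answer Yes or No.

Yes

<stmt> has an ε-production, so <stmt> ⇒ ε.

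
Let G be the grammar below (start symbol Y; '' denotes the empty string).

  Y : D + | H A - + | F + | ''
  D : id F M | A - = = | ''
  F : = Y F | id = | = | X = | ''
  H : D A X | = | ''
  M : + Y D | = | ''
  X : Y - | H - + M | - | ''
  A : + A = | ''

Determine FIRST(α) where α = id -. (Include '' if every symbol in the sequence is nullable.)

id is a terminal; add {id} and stop.

{ id }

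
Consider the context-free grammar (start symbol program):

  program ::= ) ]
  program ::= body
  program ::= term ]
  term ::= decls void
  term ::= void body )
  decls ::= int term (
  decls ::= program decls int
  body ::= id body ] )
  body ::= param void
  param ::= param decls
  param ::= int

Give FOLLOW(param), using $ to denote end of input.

{ ), id, int, void }

In body ::= param void: add FIRST(void) = { void }.
In param ::= param decls: add FIRST(decls) = { ), id, int, void }.
Union: FOLLOW(param) = { ), id, int, void }.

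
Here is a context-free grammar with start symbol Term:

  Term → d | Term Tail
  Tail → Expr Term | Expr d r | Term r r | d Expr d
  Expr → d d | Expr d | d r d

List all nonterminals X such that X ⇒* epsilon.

{ } (none)

No nonterminal has an empty production or an RHS whose symbols are all nullable.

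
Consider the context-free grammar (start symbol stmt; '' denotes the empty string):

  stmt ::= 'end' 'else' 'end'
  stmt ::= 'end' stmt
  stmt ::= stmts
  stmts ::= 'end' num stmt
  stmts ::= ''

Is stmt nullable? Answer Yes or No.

Yes

stmt ::= stmts and each of stmts is nullable, so stmt ⇒* ''.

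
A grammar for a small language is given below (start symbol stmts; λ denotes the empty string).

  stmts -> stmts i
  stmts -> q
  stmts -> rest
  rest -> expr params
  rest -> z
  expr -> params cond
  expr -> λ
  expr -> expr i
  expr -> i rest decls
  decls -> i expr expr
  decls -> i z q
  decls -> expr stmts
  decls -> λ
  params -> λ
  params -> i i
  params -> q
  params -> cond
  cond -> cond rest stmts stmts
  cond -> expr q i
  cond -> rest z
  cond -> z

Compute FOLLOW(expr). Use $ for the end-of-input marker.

{ $, i, q, z }

In rest -> expr params: add FIRST(params)\{λ} = { i, q, z }.
  Since params is nullable, also add FOLLOW(rest) = { $, i, q, z }.
In expr -> expr i: add FIRST(i) = { i }.
In decls -> i expr expr: add FIRST(expr)\{λ} = { i, q, z }.
  Since expr is nullable, also add FOLLOW(decls) = { $, i, q, z }.
In decls -> i expr expr: expr is at the end, add FOLLOW(decls) = { $, i, q, z }.
In decls -> expr stmts: add FIRST(stmts)\{λ} = { i, q, z }.
  Since stmts is nullable, also add FOLLOW(decls) = { $, i, q, z }.
In cond -> expr q i: add FIRST(q i) = { q }.
Union: FOLLOW(expr) = { $, i, q, z }.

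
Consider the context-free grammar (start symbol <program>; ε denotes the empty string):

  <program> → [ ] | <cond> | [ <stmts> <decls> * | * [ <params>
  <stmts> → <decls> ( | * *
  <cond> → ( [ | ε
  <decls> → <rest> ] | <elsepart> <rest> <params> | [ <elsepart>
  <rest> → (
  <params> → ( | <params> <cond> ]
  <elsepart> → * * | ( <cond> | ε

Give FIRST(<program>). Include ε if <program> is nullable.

{ (, *, [, ε }

<program> → [ ] contributes {[}.
From <program> → <cond>: add FIRST(<cond>) = { (, ε } (including ε since <cond> is nullable).
<program> → [ <stmts> <decls> * contributes {[}.
<program> → * [ <params> contributes {*}.
Union: FIRST(<program>) = { (, *, [, ε }.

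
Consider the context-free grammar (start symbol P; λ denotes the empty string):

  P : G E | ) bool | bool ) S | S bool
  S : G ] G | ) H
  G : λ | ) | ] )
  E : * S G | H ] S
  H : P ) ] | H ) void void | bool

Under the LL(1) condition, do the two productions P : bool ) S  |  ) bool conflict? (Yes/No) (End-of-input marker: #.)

No

FIRST(bool ) S) = { bool } and FIRST() bool) = { ) }.
The FIRST sets are disjoint and neither alternative is nullable — no conflict.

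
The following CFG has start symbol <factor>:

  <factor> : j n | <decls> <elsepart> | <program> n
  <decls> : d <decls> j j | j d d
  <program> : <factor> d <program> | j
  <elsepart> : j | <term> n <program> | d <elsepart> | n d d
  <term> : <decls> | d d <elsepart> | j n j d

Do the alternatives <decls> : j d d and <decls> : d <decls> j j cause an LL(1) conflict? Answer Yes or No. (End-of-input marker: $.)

FIRST(j d d) = { j } and FIRST(d <decls> j j) = { d }.
The FIRST sets are disjoint and neither alternative is nullable — no conflict.

No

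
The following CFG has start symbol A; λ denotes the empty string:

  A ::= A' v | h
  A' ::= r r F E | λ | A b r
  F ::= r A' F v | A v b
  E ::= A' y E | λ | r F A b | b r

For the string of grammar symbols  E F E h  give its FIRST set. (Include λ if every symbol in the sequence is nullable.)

{ b, h, r, v, y }

Add FIRST(E)\{λ} = { b, h, r, v, y }; E is nullable, continue.
Add FIRST(F) = { h, r, v }; F is not nullable, stop.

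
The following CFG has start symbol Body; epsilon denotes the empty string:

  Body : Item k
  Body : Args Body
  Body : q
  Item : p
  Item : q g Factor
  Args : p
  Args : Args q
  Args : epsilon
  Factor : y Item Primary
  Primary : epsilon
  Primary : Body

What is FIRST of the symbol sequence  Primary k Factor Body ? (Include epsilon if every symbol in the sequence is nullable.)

{ k, p, q }

Add FIRST(Primary)\{epsilon} = { p, q }; Primary is nullable, continue.
k is a terminal; add {k} and stop.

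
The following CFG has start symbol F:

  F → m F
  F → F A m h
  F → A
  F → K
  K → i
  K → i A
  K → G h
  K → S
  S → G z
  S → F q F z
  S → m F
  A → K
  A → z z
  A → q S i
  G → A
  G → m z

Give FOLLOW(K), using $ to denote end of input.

In F → K: K is at the end, add FOLLOW(F) = { $, h, i, m, q, z }.
In A → K: K is at the end, add FOLLOW(A) = { $, h, i, m, q, z }.
Union: FOLLOW(K) = { $, h, i, m, q, z }.

{ $, h, i, m, q, z }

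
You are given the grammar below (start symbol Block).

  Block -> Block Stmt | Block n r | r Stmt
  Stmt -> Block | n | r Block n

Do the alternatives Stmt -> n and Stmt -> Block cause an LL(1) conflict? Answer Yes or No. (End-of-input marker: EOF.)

FIRST(n) = { n } and FIRST(Block) = { r }.
The FIRST sets are disjoint and neither alternative is nullable — no conflict.

No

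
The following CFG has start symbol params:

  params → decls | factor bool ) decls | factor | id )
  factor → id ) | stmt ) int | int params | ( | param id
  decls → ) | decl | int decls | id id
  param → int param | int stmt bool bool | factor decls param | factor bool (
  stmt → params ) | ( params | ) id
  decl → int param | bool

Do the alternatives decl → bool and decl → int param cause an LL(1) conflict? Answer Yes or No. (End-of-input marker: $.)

FIRST(bool) = { bool } and FIRST(int param) = { int }.
The FIRST sets are disjoint and neither alternative is nullable — no conflict.

No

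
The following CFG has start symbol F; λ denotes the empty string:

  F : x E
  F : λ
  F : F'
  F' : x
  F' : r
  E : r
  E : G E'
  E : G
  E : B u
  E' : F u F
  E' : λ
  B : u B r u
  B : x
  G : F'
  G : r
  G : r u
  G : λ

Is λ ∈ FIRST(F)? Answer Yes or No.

F has an λ-production, so F ⇒ λ.

Yes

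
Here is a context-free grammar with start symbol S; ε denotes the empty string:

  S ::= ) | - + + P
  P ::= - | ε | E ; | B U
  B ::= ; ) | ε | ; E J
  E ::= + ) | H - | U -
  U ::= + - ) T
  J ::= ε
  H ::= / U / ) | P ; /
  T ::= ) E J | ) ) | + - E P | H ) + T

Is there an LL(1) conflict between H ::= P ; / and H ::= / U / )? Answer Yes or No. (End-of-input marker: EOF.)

FIRST(P ; /) = { +, -, /, ; } and FIRST(/ U / )) = { / }.
Both contain /, so the two alternatives are not disjoint — LL(1) conflict.

Yes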